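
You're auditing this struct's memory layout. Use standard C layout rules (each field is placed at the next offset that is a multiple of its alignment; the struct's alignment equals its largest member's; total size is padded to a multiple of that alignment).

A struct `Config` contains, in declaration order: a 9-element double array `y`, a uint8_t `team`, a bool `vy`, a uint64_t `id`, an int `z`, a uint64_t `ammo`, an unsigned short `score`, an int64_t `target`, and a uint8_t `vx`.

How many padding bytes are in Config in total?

0..72  y  (72B, 8-aligned)
72..73  team  (1B, 1-aligned)
73..74  vy  (1B, 1-aligned)
74..80  -- padding (6B)
80..88  id  (8B, 8-aligned)
88..92  z  (4B, 4-aligned)
92..96  -- padding (4B)
96..104  ammo  (8B, 8-aligned)
104..106  score  (2B, 2-aligned)
106..112  -- padding (6B)
112..120  target  (8B, 8-aligned)
120..121  vx  (1B, 1-aligned)
121..128  -- tail padding (7B)
sizeof = 128, alignof = 8
data bytes 105, size 128 → padding 23

23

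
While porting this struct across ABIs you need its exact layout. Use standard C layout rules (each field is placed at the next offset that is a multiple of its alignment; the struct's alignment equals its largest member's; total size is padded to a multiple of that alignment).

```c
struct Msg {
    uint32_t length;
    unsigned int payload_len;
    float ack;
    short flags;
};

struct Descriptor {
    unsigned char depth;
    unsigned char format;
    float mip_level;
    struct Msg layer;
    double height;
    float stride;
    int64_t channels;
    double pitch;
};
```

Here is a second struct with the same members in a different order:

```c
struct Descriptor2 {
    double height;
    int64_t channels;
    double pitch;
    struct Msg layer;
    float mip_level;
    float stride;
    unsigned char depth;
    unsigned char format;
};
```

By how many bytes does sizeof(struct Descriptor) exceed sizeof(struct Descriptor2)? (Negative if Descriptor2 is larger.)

0

Msg: 0..4  length  (4B, 4-aligned); 4..8  payload_len  (4B, 4-aligned); 8..12  ack  (4B, 4-aligned); 12..14  flags  (2B, 2-aligned); 14..16  -- tail padding (2B); sizeof = 16, alignof = 4
0..1  depth  (1B, 1-aligned)
1..2  format  (1B, 1-aligned)
2..4  -- padding (2B)
4..8  mip_level  (4B, 4-aligned)
8..24  layer  (16B, 4-aligned)
24..32  height  (8B, 8-aligned)
32..36  stride  (4B, 4-aligned)
36..40  -- padding (4B)
40..48  channels  (8B, 8-aligned)
48..56  pitch  (8B, 8-aligned)
sizeof = 56, alignof = 8
— Descriptor2 —
0..8  height  (8B, 8-aligned)
8..16  channels  (8B, 8-aligned)
16..24  pitch  (8B, 8-aligned)
24..40  layer  (16B, 4-aligned)
40..44  mip_level  (4B, 4-aligned)
44..48  stride  (4B, 4-aligned)
48..49  depth  (1B, 1-aligned)
49..50  format  (1B, 1-aligned)
50..56  -- tail padding (6B)
sizeof = 56, alignof = 8
56 − 56 = 0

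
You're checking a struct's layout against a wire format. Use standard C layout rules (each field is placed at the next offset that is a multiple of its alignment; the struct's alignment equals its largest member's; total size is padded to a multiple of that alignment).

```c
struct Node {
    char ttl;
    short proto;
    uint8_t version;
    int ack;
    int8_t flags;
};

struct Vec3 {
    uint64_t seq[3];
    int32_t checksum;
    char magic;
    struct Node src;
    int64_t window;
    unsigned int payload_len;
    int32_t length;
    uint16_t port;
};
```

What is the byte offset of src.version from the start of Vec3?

Node: 0..1  ttl  (1B, 1-aligned); 1..2  -- padding (1B); 2..4  proto  (2B, 2-aligned); 4..5  version  (1B, 1-aligned); 5..8  -- padding (3B); 8..12  ack  (4B, 4-aligned); 12..13  flags  (1B, 1-aligned); 13..16  -- tail padding (3B); sizeof = 16, alignof = 4
0..24  seq  (24B, 8-aligned)
24..28  checksum  (4B, 4-aligned)
28..29  magic  (1B, 1-aligned)
29..32  -- padding (3B)
32..48  src  (16B, 4-aligned)
within Node: version at 4
32 + 4 = 36

36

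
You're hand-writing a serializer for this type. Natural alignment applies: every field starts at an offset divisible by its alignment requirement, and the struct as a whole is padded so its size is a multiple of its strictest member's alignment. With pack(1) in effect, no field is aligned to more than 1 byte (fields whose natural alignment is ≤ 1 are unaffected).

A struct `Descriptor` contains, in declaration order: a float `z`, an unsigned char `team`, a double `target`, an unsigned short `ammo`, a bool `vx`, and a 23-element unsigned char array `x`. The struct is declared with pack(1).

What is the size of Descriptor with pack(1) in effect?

39

@0: z [4B, align 1] → 4
@4: team [1B, align 1] → 5
@5: target [8B, align 1] → 13
@13: ammo [2B, align 1] → 15
@15: vx [1B, align 1] → 16
@16: x [23B, align 1] → 39
size 39, align 1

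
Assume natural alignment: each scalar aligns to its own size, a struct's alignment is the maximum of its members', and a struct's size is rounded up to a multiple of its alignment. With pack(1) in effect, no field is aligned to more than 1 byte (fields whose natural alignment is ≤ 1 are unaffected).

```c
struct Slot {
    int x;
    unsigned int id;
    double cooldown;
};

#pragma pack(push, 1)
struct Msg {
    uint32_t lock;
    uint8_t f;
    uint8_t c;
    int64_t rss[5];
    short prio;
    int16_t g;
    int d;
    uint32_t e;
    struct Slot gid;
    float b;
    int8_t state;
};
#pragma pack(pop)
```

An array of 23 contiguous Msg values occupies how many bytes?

1817

Slot: @0: x [4B, align 4] → 4; @4: id [4B, align 4] → 8; @8: cooldown [8B, align 8] → 16; size 16, align 8
@0: lock [4B, align 1] → 4
@4: f [1B, align 1] → 5
@5: c [1B, align 1] → 6
@6: rss [40B, align 1] → 46
@46: prio [2B, align 1] → 48
@48: g [2B, align 1] → 50
@50: d [4B, align 1] → 54
@54: e [4B, align 1] → 58
@58: gid [16B, align 1] → 74
@74: b [4B, align 1] → 78
@78: state [1B, align 1] → 79
size 79, align 1
array of 23: 23 × 79 = 1817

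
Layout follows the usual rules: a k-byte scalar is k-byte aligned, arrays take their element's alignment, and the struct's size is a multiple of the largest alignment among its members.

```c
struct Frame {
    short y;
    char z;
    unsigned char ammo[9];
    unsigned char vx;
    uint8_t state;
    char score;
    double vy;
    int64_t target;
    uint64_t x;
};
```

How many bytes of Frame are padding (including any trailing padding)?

1

@0: y [2B, align 2] → 2
@2: z [1B, align 1] → 3
@3: ammo [9B, align 1] → 12
@12: vx [1B, align 1] → 13
@13: state [1B, align 1] → 14
@14: score [1B, align 1] → 15
+1 pad (align 8)
@16: vy [8B, align 8] → 24
@24: target [8B, align 8] → 32
@32: x [8B, align 8] → 40
size 40, align 8
data bytes 39, size 40 → padding 1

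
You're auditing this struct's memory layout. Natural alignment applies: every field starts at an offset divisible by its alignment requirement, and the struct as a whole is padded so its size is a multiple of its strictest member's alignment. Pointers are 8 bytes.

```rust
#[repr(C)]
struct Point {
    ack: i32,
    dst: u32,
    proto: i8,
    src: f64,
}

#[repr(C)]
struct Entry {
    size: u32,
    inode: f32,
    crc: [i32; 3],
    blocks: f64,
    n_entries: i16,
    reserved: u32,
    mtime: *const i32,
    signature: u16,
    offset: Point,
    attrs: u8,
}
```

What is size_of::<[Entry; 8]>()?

704

Point: 0..4  ack  (4B, 4-aligned); 4..8  dst  (4B, 4-aligned); 8..9  proto  (1B, 1-aligned); 9..16  -- padding (7B); 16..24  src  (8B, 8-aligned); sizeof = 24, alignof = 8
0..4  size  (4B, 4-aligned)
4..8  inode  (4B, 4-aligned)
8..20  crc  (12B, 4-aligned)
20..24  -- padding (4B)
24..32  blocks  (8B, 8-aligned)
32..34  n_entries  (2B, 2-aligned)
34..36  -- padding (2B)
36..40  reserved  (4B, 4-aligned)
40..48  mtime  (8B, 8-aligned)
48..50  signature  (2B, 2-aligned)
50..56  -- padding (6B)
56..80  offset  (24B, 8-aligned)
80..81  attrs  (1B, 1-aligned)
81..88  -- tail padding (7B)
sizeof = 88, alignof = 8
array of 8: 8 × 88 = 704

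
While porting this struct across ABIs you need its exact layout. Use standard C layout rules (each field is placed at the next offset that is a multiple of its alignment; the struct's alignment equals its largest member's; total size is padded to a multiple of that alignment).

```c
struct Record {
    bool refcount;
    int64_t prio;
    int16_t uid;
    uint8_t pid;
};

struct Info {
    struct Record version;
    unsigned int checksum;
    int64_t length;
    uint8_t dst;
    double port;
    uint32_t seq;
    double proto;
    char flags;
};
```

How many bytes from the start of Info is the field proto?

Record: 0..1  refcount  (1B, 1-aligned); 1..8  -- padding (7B); 8..16  prio  (8B, 8-aligned); 16..18  uid  (2B, 2-aligned); 18..19  pid  (1B, 1-aligned); 19..24  -- tail padding (5B); sizeof = 24, alignof = 8
0..24  version  (24B, 8-aligned)
24..28  checksum  (4B, 4-aligned)
28..32  -- padding (4B)
32..40  length  (8B, 8-aligned)
40..41  dst  (1B, 1-aligned)
41..48  -- padding (7B)
48..56  port  (8B, 8-aligned)
56..60  seq  (4B, 4-aligned)
60..64  -- padding (4B)
64..72  proto  (8B, 8-aligned)

64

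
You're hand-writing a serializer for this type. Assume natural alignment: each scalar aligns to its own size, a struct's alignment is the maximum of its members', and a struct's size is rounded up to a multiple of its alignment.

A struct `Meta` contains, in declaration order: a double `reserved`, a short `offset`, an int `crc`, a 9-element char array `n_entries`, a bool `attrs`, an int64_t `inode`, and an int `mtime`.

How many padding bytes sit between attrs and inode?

@0: reserved [8B, align 8] → 8
@8: offset [2B, align 2] → 10
+2 pad (align 4)
@12: crc [4B, align 4] → 16
@16: n_entries [9B, align 1] → 25
@25: attrs [1B, align 1] → 26
+6 pad (align 8)
@32: inode [8B, align 8] → 40

6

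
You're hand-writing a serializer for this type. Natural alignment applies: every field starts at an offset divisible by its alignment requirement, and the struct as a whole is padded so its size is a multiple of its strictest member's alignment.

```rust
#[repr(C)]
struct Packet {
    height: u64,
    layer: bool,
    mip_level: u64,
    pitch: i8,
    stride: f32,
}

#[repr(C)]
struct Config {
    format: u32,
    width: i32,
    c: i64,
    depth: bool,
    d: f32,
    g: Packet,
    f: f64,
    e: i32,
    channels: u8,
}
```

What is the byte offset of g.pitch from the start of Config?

48

Packet: @0: height [8B, align 8] → 8; @8: layer [1B, align 1] → 9; +7 pad (align 8); @16: mip_level [8B, align 8] → 24; @24: pitch [1B, align 1] → 25; +3 pad (align 4); @28: stride [4B, align 4] → 32; size 32, align 8
@0: format [4B, align 4] → 4
@4: width [4B, align 4] → 8
@8: c [8B, align 8] → 16
@16: depth [1B, align 1] → 17
+3 pad (align 4)
@20: d [4B, align 4] → 24
@24: g [32B, align 8] → 56
within Packet: pitch at 24
24 + 24 = 48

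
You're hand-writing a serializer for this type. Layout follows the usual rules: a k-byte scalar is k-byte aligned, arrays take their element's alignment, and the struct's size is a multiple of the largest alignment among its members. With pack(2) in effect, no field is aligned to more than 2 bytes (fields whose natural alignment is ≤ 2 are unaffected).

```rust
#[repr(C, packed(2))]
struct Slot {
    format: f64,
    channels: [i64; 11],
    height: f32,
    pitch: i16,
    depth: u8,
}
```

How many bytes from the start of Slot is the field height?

0..8  format  (8B, 2-aligned)
8..96  channels  (88B, 2-aligned)
96..100  height  (4B, 2-aligned)

96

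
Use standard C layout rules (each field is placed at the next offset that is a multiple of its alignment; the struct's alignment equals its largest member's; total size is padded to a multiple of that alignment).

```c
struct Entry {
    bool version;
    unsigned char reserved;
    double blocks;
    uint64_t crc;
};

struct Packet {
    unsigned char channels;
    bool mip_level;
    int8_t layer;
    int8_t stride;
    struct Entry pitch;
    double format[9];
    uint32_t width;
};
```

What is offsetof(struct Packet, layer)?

Entry: version at 0 (size 1, align 1) → ends 1; reserved at 1 (size 1, align 1) → ends 2; pad 6 to align 8 for blocks; blocks at 8 (size 8, align 8) → ends 16; crc at 16 (size 8, align 8) → ends 24; total 24 bytes, alignment 8
channels at 0 (size 1, align 1) → ends 1
mip_level at 1 (size 1, align 1) → ends 2
layer at 2 (size 1, align 1) → ends 3

2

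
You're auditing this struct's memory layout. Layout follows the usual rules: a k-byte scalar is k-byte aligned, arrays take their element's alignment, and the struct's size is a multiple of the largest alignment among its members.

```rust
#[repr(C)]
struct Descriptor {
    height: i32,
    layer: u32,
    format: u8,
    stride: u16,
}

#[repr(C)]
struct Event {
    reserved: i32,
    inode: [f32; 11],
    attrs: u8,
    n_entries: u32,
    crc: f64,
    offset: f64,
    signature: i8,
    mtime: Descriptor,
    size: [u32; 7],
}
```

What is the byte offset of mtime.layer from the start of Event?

Descriptor: 0..4  height  (4B, 4-aligned); 4..8  layer  (4B, 4-aligned); 8..9  format  (1B, 1-aligned); 9..10  -- padding (1B); 10..12  stride  (2B, 2-aligned); sizeof = 12, alignof = 4
0..4  reserved  (4B, 4-aligned)
4..48  inode  (44B, 4-aligned)
48..49  attrs  (1B, 1-aligned)
49..52  -- padding (3B)
52..56  n_entries  (4B, 4-aligned)
56..64  crc  (8B, 8-aligned)
64..72  offset  (8B, 8-aligned)
72..73  signature  (1B, 1-aligned)
73..76  -- padding (3B)
76..88  mtime  (12B, 4-aligned)
within Descriptor: layer at 4
76 + 4 = 80

80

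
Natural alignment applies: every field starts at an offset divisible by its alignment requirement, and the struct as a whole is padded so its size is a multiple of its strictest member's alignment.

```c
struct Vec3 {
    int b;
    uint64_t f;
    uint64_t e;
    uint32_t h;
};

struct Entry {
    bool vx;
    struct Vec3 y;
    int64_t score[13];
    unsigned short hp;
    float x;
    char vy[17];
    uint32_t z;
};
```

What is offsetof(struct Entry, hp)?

Vec3: b at 0 (size 4, align 4) → ends 4; pad 4 to align 8 for f; f at 8 (size 8, align 8) → ends 16; e at 16 (size 8, align 8) → ends 24; h at 24 (size 4, align 4) → ends 28; tail pad 4 to reach multiple of 8; total 32 bytes, alignment 8
vx at 0 (size 1, align 1) → ends 1
pad 7 to align 8 for y
y at 8 (size 32, align 8) → ends 40
score at 40 (size 104, align 8) → ends 144
hp at 144 (size 2, align 2) → ends 146

144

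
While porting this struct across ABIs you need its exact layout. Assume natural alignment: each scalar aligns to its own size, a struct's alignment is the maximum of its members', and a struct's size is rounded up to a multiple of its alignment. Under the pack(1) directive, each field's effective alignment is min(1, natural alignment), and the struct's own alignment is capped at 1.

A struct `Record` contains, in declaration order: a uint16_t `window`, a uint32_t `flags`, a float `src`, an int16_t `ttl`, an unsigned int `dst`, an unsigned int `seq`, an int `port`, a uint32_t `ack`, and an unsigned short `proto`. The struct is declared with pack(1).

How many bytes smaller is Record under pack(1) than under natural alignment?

natural layout:
  window at 0 (size 2, align 2) → ends 2
  pad 2 to align 4 for flags
  flags at 4 (size 4, align 4) → ends 8
  src at 8 (size 4, align 4) → ends 12
  ttl at 12 (size 2, align 2) → ends 14
  pad 2 to align 4 for dst
  dst at 16 (size 4, align 4) → ends 20
  seq at 20 (size 4, align 4) → ends 24
  port at 24 (size 4, align 4) → ends 28
  ack at 28 (size 4, align 4) → ends 32
  proto at 32 (size 2, align 2) → ends 34
  tail pad 2 to reach multiple of 4
  total 36 bytes, alignment 4
packed(1) layout:
  window at 0 (size 2, align 1) → ends 2
  flags at 2 (size 4, align 1) → ends 6
  src at 6 (size 4, align 1) → ends 10
  ttl at 10 (size 2, align 1) → ends 12
  dst at 12 (size 4, align 1) → ends 16
  seq at 16 (size 4, align 1) → ends 20
  port at 20 (size 4, align 1) → ends 24
  ack at 24 (size 4, align 1) → ends 28
  proto at 28 (size 2, align 1) → ends 30
  total 30 bytes, alignment 1
36 − 30 = 6

6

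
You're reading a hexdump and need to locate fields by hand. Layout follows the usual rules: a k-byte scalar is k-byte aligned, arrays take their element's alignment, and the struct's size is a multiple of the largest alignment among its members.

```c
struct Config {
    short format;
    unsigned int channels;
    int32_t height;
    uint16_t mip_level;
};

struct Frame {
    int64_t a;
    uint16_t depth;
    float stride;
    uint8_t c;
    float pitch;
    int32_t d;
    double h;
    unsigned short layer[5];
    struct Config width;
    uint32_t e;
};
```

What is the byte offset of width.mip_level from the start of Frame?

Config: 0..2  format  (2B, 2-aligned); 2..4  -- padding (2B); 4..8  channels  (4B, 4-aligned); 8..12  height  (4B, 4-aligned); 12..14  mip_level  (2B, 2-aligned); 14..16  -- tail padding (2B); sizeof = 16, alignof = 4
0..8  a  (8B, 8-aligned)
8..10  depth  (2B, 2-aligned)
10..12  -- padding (2B)
12..16  stride  (4B, 4-aligned)
16..17  c  (1B, 1-aligned)
17..20  -- padding (3B)
20..24  pitch  (4B, 4-aligned)
24..28  d  (4B, 4-aligned)
28..32  -- padding (4B)
32..40  h  (8B, 8-aligned)
40..50  layer  (10B, 2-aligned)
50..52  -- padding (2B)
52..68  width  (16B, 4-aligned)
within Config: mip_level at 12
52 + 12 = 64

64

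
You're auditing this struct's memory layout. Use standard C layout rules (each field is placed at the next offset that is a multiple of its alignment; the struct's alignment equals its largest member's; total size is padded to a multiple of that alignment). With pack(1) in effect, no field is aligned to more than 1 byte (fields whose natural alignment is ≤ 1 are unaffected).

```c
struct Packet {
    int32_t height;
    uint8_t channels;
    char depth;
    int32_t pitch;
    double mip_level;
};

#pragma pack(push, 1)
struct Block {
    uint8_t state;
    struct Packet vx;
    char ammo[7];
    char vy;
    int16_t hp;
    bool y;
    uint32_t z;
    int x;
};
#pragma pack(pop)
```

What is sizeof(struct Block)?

44 bytes

Packet: 0..4  height  (4B, 4-aligned); 4..5  channels  (1B, 1-aligned); 5..6  depth  (1B, 1-aligned); 6..8  -- padding (2B); 8..12  pitch  (4B, 4-aligned); 12..16  -- padding (4B); 16..24  mip_level  (8B, 8-aligned); sizeof = 24, alignof = 8
0..1  state  (1B, 1-aligned)
1..25  vx  (24B, 1-aligned)
25..32  ammo  (7B, 1-aligned)
32..33  vy  (1B, 1-aligned)
33..35  hp  (2B, 1-aligned)
35..36  y  (1B, 1-aligned)
36..40  z  (4B, 1-aligned)
40..44  x  (4B, 1-aligned)
sizeof = 44, alignof = 1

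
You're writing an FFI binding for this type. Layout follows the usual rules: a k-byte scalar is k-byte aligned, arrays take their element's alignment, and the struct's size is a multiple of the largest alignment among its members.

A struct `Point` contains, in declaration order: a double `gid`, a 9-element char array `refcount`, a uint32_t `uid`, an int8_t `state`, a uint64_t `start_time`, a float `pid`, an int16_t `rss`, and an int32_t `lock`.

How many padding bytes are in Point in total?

gid at 0 (size 8, align 8) → ends 8
refcount at 8 (size 9, align 1) → ends 17
pad 3 to align 4 for uid
uid at 20 (size 4, align 4) → ends 24
state at 24 (size 1, align 1) → ends 25
pad 7 to align 8 for start_time
start_time at 32 (size 8, align 8) → ends 40
pid at 40 (size 4, align 4) → ends 44
rss at 44 (size 2, align 2) → ends 46
pad 2 to align 4 for lock
lock at 48 (size 4, align 4) → ends 52
tail pad 4 to reach multiple of 8
total 56 bytes, alignment 8
data bytes 40, size 56 → padding 16

16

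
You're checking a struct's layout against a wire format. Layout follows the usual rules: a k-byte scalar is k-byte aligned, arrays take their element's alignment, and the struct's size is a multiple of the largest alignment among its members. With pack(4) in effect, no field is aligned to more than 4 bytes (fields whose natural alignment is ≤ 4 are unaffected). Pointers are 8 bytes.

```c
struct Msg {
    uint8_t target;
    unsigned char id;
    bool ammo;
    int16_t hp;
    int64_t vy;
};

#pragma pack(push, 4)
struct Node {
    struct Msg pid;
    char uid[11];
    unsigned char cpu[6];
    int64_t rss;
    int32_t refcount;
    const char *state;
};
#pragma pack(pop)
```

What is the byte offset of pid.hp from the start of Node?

4

Msg: 0..1  target  (1B, 1-aligned); 1..2  id  (1B, 1-aligned); 2..3  ammo  (1B, 1-aligned); 3..4  -- padding (1B); 4..6  hp  (2B, 2-aligned); 6..8  -- padding (2B); 8..16  vy  (8B, 8-aligned); sizeof = 16, alignof = 8
0..16  pid  (16B, 4-aligned)
within Msg: hp at 4
0 + 4 = 4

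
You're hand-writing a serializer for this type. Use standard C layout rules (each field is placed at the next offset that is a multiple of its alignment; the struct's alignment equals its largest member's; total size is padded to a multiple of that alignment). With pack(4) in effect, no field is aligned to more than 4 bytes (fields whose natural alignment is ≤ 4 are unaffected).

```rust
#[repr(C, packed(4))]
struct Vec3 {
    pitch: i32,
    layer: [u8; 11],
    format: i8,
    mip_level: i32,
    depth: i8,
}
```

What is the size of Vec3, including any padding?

24 bytes

pitch at 0 (size 4, align 4) → ends 4
layer at 4 (size 11, align 1) → ends 15
format at 15 (size 1, align 1) → ends 16
mip_level at 16 (size 4, align 4) → ends 20
depth at 20 (size 1, align 1) → ends 21
tail pad 3 to reach multiple of 4
total 24 bytes, alignment 4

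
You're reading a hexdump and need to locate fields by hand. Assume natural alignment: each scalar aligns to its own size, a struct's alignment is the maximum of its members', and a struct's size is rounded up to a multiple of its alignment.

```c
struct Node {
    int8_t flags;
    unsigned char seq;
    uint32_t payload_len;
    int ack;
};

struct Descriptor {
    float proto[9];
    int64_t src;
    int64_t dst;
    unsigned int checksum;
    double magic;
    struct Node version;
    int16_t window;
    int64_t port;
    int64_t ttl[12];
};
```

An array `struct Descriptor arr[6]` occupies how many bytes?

1152

Node: flags at 0 (size 1, align 1) → ends 1; seq at 1 (size 1, align 1) → ends 2; pad 2 to align 4 for payload_len; payload_len at 4 (size 4, align 4) → ends 8; ack at 8 (size 4, align 4) → ends 12; total 12 bytes, alignment 4
proto at 0 (size 36, align 4) → ends 36
pad 4 to align 8 for src
src at 40 (size 8, align 8) → ends 48
dst at 48 (size 8, align 8) → ends 56
checksum at 56 (size 4, align 4) → ends 60
pad 4 to align 8 for magic
magic at 64 (size 8, align 8) → ends 72
version at 72 (size 12, align 4) → ends 84
window at 84 (size 2, align 2) → ends 86
pad 2 to align 8 for port
port at 88 (size 8, align 8) → ends 96
ttl at 96 (size 96, align 8) → ends 192
total 192 bytes, alignment 8
array of 6: 6 × 192 = 1152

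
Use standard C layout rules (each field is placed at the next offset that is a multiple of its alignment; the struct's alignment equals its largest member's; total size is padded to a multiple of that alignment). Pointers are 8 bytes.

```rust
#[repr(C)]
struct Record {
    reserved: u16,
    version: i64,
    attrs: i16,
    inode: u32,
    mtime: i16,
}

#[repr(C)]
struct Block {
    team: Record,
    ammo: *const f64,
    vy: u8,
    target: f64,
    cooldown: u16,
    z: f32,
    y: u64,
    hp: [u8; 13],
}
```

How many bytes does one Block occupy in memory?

88

Record: reserved at 0 (size 2, align 2) → ends 2; pad 6 to align 8 for version; version at 8 (size 8, align 8) → ends 16; attrs at 16 (size 2, align 2) → ends 18; pad 2 to align 4 for inode; inode at 20 (size 4, align 4) → ends 24; mtime at 24 (size 2, align 2) → ends 26; tail pad 6 to reach multiple of 8; total 32 bytes, alignment 8
team at 0 (size 32, align 8) → ends 32
ammo at 32 (size 8, align 8) → ends 40
vy at 40 (size 1, align 1) → ends 41
pad 7 to align 8 for target
target at 48 (size 8, align 8) → ends 56
cooldown at 56 (size 2, align 2) → ends 58
pad 2 to align 4 for z
z at 60 (size 4, align 4) → ends 64
y at 64 (size 8, align 8) → ends 72
hp at 72 (size 13, align 1) → ends 85
tail pad 3 to reach multiple of 8
total 88 bytes, alignment 8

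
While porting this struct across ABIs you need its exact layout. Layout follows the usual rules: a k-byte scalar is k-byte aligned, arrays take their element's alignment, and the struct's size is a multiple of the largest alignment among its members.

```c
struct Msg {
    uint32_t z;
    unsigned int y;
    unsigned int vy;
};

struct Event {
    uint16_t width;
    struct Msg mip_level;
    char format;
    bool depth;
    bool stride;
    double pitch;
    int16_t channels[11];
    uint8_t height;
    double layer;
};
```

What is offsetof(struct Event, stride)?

Msg: 0..4  z  (4B, 4-aligned); 4..8  y  (4B, 4-aligned); 8..12  vy  (4B, 4-aligned); sizeof = 12, alignof = 4
0..2  width  (2B, 2-aligned)
2..4  -- padding (2B)
4..16  mip_level  (12B, 4-aligned)
16..17  format  (1B, 1-aligned)
17..18  depth  (1B, 1-aligned)
18..19  stride  (1B, 1-aligned)

18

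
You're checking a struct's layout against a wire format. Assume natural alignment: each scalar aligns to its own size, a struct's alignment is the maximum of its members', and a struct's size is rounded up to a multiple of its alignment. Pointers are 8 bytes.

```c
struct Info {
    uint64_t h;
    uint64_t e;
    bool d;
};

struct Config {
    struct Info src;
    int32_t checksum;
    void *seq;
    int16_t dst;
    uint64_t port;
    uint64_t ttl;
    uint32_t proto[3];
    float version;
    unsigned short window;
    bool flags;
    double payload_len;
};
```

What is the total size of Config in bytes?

Info: @0: h [8B, align 8] → 8; @8: e [8B, align 8] → 16; @16: d [1B, align 1] → 17; +7 tail pad (align 8); size 24, align 8
@0: src [24B, align 8] → 24
@24: checksum [4B, align 4] → 28
+4 pad (align 8)
@32: seq [8B, align 8] → 40
@40: dst [2B, align 2] → 42
+6 pad (align 8)
@48: port [8B, align 8] → 56
@56: ttl [8B, align 8] → 64
@64: proto [12B, align 4] → 76
@76: version [4B, align 4] → 80
@80: window [2B, align 2] → 82
@82: flags [1B, align 1] → 83
+5 pad (align 8)
@88: payload_len [8B, align 8] → 96
size 96, align 8

96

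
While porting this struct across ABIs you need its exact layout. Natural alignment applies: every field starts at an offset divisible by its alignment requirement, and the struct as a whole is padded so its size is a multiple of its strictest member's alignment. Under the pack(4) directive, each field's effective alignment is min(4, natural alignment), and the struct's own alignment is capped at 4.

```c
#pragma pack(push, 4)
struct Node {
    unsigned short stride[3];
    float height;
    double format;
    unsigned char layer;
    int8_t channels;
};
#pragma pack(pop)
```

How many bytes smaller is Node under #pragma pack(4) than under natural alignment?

8

natural layout:
  stride at 0 (size 6, align 2) → ends 6
  pad 2 to align 4 for height
  height at 8 (size 4, align 4) → ends 12
  pad 4 to align 8 for format
  format at 16 (size 8, align 8) → ends 24
  layer at 24 (size 1, align 1) → ends 25
  channels at 25 (size 1, align 1) → ends 26
  tail pad 6 to reach multiple of 8
  total 32 bytes, alignment 8
packed(4) layout:
  stride at 0 (size 6, align 2) → ends 6
  pad 2 to align 4 for height
  height at 8 (size 4, align 4) → ends 12
  format at 12 (size 8, align 4) → ends 20
  layer at 20 (size 1, align 1) → ends 21
  channels at 21 (size 1, align 1) → ends 22
  tail pad 2 to reach multiple of 4
  total 24 bytes, alignment 4
32 − 24 = 8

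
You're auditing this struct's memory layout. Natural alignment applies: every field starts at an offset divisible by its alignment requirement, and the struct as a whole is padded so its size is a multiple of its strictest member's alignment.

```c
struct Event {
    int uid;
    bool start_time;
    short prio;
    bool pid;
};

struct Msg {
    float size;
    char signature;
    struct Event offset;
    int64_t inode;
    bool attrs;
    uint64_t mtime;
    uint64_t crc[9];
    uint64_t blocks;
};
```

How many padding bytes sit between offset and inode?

4

Event: @0: uid [4B, align 4] → 4; @4: start_time [1B, align 1] → 5; +1 pad (align 2); @6: prio [2B, align 2] → 8; @8: pid [1B, align 1] → 9; +3 tail pad (align 4); size 12, align 4
@0: size [4B, align 4] → 4
@4: signature [1B, align 1] → 5
+3 pad (align 4)
@8: offset [12B, align 4] → 20
+4 pad (align 8)
@24: inode [8B, align 8] → 32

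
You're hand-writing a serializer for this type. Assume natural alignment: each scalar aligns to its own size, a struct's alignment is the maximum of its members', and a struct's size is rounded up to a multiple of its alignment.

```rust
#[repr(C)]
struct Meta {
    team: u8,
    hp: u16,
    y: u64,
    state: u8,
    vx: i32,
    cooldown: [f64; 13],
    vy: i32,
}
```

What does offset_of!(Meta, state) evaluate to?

16

@0: team [1B, align 1] → 1
+1 pad (align 2)
@2: hp [2B, align 2] → 4
+4 pad (align 8)
@8: y [8B, align 8] → 16
@16: state [1B, align 1] → 17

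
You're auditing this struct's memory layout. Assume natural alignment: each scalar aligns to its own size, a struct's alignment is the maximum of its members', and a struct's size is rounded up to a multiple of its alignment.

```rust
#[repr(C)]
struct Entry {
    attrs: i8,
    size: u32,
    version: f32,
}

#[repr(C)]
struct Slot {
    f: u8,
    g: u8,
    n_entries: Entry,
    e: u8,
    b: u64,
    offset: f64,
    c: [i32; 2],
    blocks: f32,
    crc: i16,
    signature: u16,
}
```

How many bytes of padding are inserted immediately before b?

Entry: attrs at 0 (size 1, align 1) → ends 1; pad 3 to align 4 for size; size at 4 (size 4, align 4) → ends 8; version at 8 (size 4, align 4) → ends 12; total 12 bytes, alignment 4
f at 0 (size 1, align 1) → ends 1
g at 1 (size 1, align 1) → ends 2
pad 2 to align 4 for n_entries
n_entries at 4 (size 12, align 4) → ends 16
e at 16 (size 1, align 1) → ends 17
pad 7 to align 8 for b
b at 24 (size 8, align 8) → ends 32

7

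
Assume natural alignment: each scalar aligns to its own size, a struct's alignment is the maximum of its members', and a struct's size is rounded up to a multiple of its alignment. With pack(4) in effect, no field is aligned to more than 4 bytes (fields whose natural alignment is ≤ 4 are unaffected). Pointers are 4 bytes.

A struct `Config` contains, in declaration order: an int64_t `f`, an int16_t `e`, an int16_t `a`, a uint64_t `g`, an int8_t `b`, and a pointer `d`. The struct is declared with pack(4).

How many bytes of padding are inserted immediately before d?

0..8  f  (8B, 4-aligned)
8..10  e  (2B, 2-aligned)
10..12  a  (2B, 2-aligned)
12..20  g  (8B, 4-aligned)
20..21  b  (1B, 1-aligned)
21..24  -- padding (3B)
24..28  d  (4B, 4-aligned)

3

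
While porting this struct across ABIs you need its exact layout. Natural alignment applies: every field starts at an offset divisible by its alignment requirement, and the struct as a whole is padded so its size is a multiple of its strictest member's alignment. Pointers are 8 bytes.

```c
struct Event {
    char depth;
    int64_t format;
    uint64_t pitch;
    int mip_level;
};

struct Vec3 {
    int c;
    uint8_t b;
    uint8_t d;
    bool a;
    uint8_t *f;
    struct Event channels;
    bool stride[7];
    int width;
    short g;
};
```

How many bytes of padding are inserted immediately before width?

1

Event: @0: depth [1B, align 1] → 1; +7 pad (align 8); @8: format [8B, align 8] → 16; @16: pitch [8B, align 8] → 24; @24: mip_level [4B, align 4] → 28; +4 tail pad (align 8); size 32, align 8
@0: c [4B, align 4] → 4
@4: b [1B, align 1] → 5
@5: d [1B, align 1] → 6
@6: a [1B, align 1] → 7
+1 pad (align 8)
@8: f [8B, align 8] → 16
@16: channels [32B, align 8] → 48
@48: stride [7B, align 1] → 55
+1 pad (align 4)
@56: width [4B, align 4] → 60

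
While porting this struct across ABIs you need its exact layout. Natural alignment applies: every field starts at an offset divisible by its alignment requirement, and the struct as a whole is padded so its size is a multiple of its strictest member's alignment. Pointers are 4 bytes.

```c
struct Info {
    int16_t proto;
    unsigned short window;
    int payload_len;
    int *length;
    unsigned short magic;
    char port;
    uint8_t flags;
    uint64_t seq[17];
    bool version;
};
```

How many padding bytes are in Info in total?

7

proto at 0 (size 2, align 2) → ends 2
window at 2 (size 2, align 2) → ends 4
payload_len at 4 (size 4, align 4) → ends 8
length at 8 (size 4, align 4) → ends 12
magic at 12 (size 2, align 2) → ends 14
port at 14 (size 1, align 1) → ends 15
flags at 15 (size 1, align 1) → ends 16
seq at 16 (size 136, align 8) → ends 152
version at 152 (size 1, align 1) → ends 153
tail pad 7 to reach multiple of 8
total 160 bytes, alignment 8
data bytes 153, size 160 → padding 7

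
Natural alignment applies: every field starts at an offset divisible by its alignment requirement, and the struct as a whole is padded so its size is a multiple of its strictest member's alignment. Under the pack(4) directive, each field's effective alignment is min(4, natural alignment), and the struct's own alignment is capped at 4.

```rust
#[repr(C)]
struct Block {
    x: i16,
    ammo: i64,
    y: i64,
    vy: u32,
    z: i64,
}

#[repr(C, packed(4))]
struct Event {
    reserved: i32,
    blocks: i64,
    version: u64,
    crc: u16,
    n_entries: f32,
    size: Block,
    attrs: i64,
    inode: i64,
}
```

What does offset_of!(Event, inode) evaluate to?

Block: @0: x [2B, align 2] → 2; +6 pad (align 8); @8: ammo [8B, align 8] → 16; @16: y [8B, align 8] → 24; @24: vy [4B, align 4] → 28; +4 pad (align 8); @32: z [8B, align 8] → 40; size 40, align 8
@0: reserved [4B, align 4] → 4
@4: blocks [8B, align 4] → 12
@12: version [8B, align 4] → 20
@20: crc [2B, align 2] → 22
+2 pad (align 4)
@24: n_entries [4B, align 4] → 28
@28: size [40B, align 4] → 68
@68: attrs [8B, align 4] → 76
@76: inode [8B, align 4] → 84

76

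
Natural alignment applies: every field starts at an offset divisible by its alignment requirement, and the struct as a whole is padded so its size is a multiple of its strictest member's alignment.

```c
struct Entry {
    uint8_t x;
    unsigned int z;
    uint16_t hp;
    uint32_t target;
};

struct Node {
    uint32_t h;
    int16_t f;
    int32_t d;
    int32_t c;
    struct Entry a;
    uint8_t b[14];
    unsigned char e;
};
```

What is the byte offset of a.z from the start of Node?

20

Entry: 0..1  x  (1B, 1-aligned); 1..4  -- padding (3B); 4..8  z  (4B, 4-aligned); 8..10  hp  (2B, 2-aligned); 10..12  -- padding (2B); 12..16  target  (4B, 4-aligned); sizeof = 16, alignof = 4
0..4  h  (4B, 4-aligned)
4..6  f  (2B, 2-aligned)
6..8  -- padding (2B)
8..12  d  (4B, 4-aligned)
12..16  c  (4B, 4-aligned)
16..32  a  (16B, 4-aligned)
within Entry: z at 4
16 + 4 = 20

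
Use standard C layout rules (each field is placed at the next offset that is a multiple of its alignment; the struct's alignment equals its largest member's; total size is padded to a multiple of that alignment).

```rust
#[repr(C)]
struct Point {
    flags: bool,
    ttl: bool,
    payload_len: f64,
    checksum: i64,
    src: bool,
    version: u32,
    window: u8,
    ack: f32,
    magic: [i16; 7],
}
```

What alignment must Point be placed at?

member alignments: flags=1, ttl=1, payload_len=8, checksum=8, src=1, version=4, window=1, ack=4, magic=2
max = 8

8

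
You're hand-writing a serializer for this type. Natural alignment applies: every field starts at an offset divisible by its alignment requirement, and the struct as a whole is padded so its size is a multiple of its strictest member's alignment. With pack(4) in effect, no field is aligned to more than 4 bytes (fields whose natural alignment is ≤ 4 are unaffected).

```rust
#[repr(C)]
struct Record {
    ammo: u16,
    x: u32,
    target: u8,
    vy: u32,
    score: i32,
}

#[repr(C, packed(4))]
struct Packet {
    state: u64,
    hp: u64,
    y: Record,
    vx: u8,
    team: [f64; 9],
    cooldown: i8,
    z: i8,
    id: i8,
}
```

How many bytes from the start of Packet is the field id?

Record: ammo at 0 (size 2, align 2) → ends 2; pad 2 to align 4 for x; x at 4 (size 4, align 4) → ends 8; target at 8 (size 1, align 1) → ends 9; pad 3 to align 4 for vy; vy at 12 (size 4, align 4) → ends 16; score at 16 (size 4, align 4) → ends 20; total 20 bytes, alignment 4
state at 0 (size 8, align 4) → ends 8
hp at 8 (size 8, align 4) → ends 16
y at 16 (size 20, align 4) → ends 36
vx at 36 (size 1, align 1) → ends 37
pad 3 to align 4 for team
team at 40 (size 72, align 4) → ends 112
cooldown at 112 (size 1, align 1) → ends 113
z at 113 (size 1, align 1) → ends 114
id at 114 (size 1, align 1) → ends 115

114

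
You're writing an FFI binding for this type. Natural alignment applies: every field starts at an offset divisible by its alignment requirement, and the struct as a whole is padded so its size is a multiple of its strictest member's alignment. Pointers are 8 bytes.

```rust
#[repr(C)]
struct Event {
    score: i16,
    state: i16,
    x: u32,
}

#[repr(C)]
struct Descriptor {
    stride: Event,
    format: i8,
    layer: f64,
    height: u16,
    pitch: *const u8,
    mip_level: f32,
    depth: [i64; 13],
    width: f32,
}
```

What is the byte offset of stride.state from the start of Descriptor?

Event: score at 0 (size 2, align 2) → ends 2; state at 2 (size 2, align 2) → ends 4; x at 4 (size 4, align 4) → ends 8; total 8 bytes, alignment 4
stride at 0 (size 8, align 4) → ends 8
within Event: state at 2
0 + 2 = 2

2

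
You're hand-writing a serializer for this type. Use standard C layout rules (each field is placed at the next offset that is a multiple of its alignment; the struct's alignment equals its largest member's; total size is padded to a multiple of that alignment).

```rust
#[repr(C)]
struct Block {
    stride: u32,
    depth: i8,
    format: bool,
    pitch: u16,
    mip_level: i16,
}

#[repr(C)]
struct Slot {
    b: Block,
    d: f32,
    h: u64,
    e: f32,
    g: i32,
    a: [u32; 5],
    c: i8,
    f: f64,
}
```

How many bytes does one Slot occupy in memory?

64

Block: stride at 0 (size 4, align 4) → ends 4; depth at 4 (size 1, align 1) → ends 5; format at 5 (size 1, align 1) → ends 6; pitch at 6 (size 2, align 2) → ends 8; mip_level at 8 (size 2, align 2) → ends 10; tail pad 2 to reach multiple of 4; total 12 bytes, alignment 4
b at 0 (size 12, align 4) → ends 12
d at 12 (size 4, align 4) → ends 16
h at 16 (size 8, align 8) → ends 24
e at 24 (size 4, align 4) → ends 28
g at 28 (size 4, align 4) → ends 32
a at 32 (size 20, align 4) → ends 52
c at 52 (size 1, align 1) → ends 53
pad 3 to align 8 for f
f at 56 (size 8, align 8) → ends 64
total 64 bytes, alignment 8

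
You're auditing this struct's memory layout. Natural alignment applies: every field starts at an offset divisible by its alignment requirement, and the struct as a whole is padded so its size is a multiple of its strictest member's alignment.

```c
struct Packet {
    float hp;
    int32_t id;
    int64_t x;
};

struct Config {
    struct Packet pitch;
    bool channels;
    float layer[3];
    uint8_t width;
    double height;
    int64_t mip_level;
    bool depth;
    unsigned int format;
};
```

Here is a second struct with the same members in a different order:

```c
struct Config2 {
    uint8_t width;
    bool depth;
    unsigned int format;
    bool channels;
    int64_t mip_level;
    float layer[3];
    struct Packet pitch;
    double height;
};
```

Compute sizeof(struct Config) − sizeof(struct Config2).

0

Packet: 0..4  hp  (4B, 4-aligned); 4..8  id  (4B, 4-aligned); 8..16  x  (8B, 8-aligned); sizeof = 16, alignof = 8
0..16  pitch  (16B, 8-aligned)
16..17  channels  (1B, 1-aligned)
17..20  -- padding (3B)
20..32  layer  (12B, 4-aligned)
32..33  width  (1B, 1-aligned)
33..40  -- padding (7B)
40..48  height  (8B, 8-aligned)
48..56  mip_level  (8B, 8-aligned)
56..57  depth  (1B, 1-aligned)
57..60  -- padding (3B)
60..64  format  (4B, 4-aligned)
sizeof = 64, alignof = 8
— Config2 —
0..1  width  (1B, 1-aligned)
1..2  depth  (1B, 1-aligned)
2..4  -- padding (2B)
4..8  format  (4B, 4-aligned)
8..9  channels  (1B, 1-aligned)
9..16  -- padding (7B)
16..24  mip_level  (8B, 8-aligned)
24..36  layer  (12B, 4-aligned)
36..40  -- padding (4B)
40..56  pitch  (16B, 8-aligned)
56..64  height  (8B, 8-aligned)
sizeof = 64, alignof = 8
64 − 64 = 0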